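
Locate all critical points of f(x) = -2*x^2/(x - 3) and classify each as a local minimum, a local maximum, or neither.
f'(x) = 2*x*(6 - x)/(x - 3)^2

Solve f'(x) = 0:
  f'(x) = -2*x*(x - 6)/(x - 3)^2; the denominator is positive wherever f is defined, so f'(x) = 0 ⇔ -2*x^2 + 12*x = 0.
  Factor: -2*x^2 + 12*x = -2*x*(x - 6) = 0.
  ⇒ x = 0, 6

f''(x) = -36/(x^3 - 9*x^2 + 27*x - 27)
Second-derivative test at each critical point:
  f''(0) = 4/3 > 0 → local minimum
  f''(6) = -4/3 < 0 → local maximum

Critical points: x = 0 (local minimum); x = 6 (local maximum)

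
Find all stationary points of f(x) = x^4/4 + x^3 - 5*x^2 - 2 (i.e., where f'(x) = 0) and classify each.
f'(x) = x*(x^2 + 3*x - 10)

Solve f'(x) = 0:
  Factor: x^3 + 3*x^2 - 10*x = x*(x - 2)*(x + 5) = 0.
  ⇒ x = -5, 0, 2

f''(x) = 3*x^2 + 6*x - 10
Second-derivative test at each critical point:
  f''(-5) = 35 > 0 → local minimum
  f''(0) = -10 < 0 → local maximum
  f''(2) = 14 > 0 → local minimum

Critical points: x = -5 (local minimum); x = 0 (local maximum); x = 2 (local minimum)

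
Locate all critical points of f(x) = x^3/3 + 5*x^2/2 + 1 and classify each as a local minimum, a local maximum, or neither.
f'(x) = x*(x + 5)

Solve f'(x) = 0:
  Factor: x^2 + 5*x = x*(x + 5) = 0.
  ⇒ x = -5, 0

f''(x) = 2*x + 5
Second-derivative test at each critical point:
  f''(-5) = -5 < 0 → local maximum
  f''(0) = 5 > 0 → local minimum

Critical points: x = -5 (local maximum); x = 0 (local minimum)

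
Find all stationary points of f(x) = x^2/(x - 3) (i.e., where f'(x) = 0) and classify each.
f'(x) = x*(x - 6)/(x^2 - 6*x + 9)

Solve f'(x) = 0:
  f'(x) = x*(x - 6)/(x - 3)^2; the denominator is positive wherever f is defined, so f'(x) = 0 ⇔ x^2 - 6*x = 0.
  Factor: x^2 - 6*x = x*(x - 6) = 0.
  ⇒ x = 0, 6

f''(x) = 18/(x^3 - 9*x^2 + 27*x - 27)
Second-derivative test at each critical point:
  f''(0) = -2/3 < 0 → local maximum
  f''(6) = 2/3 > 0 → local minimum

Critical points: x = 0 (local maximum); x = 6 (local minimum)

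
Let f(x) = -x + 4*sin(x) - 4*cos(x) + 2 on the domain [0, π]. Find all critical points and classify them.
f'(x) = 4*sqrt(2)*sin(x + pi/4) - 1

Solve f'(x) = 0 on [0, π]:
  f'(x) = 0 ⇔ 4*sin(x) + 4*cos(x) = 1. Write the left side as R·cos(x + φ) with R = √(4² + (-4)²) = 4*sqrt(2), cos φ = sqrt(2)/2, sin φ = -sqrt(2)/2; then cos(x + φ) = sqrt(2)/8. Solve for x and keep the solutions lying in [0, π].
  ⇒ x = atan((1 + sqrt(31))/(1 - sqrt(31))) + pi ≈ 2.1785

f''(x) = 4*sqrt(2)*cos(x + pi/4)
Second-derivative test at each critical point:
  f''(2.1785) = -5.5678 < 0 → local maximum

Critical points: x = atan((1 + sqrt(31))/(1 - sqrt(31))) + pi ≈ 2.1785 (local maximum)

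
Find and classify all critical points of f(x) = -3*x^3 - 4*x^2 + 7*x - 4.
f'(x) = -9*x^2 - 8*x + 7

Solve f'(x) = 0:
  9*x^2 + 8*x - 7 = 0 has no rational roots; quadratic formula: x = (-8 ± √316)/18.
  ⇒ x = -sqrt(79)/9 - 4/9 ≈ -1.4320, -4/9 + sqrt(79)/9 ≈ 0.5431

f''(x) = -18*x - 8
Second-derivative test at each critical point:
  f''(-1.4320) = 17.7764 > 0 → local minimum
  f''(0.5431) = -17.7764 < 0 → local maximum

Critical points: x = -sqrt(79)/9 - 4/9 ≈ -1.4320 (local minimum); x = -4/9 + sqrt(79)/9 ≈ 0.5431 (local maximum)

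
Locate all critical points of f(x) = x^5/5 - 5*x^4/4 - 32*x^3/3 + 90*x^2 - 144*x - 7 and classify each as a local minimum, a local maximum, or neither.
f'(x) = x^4 - 5*x^3 - 32*x^2 + 180*x - 144

Solve f'(x) = 0:
  Factor: x^4 - 5*x^3 - 32*x^2 + 180*x - 144 = (x - 6)*(x - 4)*(x - 1)*(x + 6) = 0.
  ⇒ x = -6, 1, 4, 6

f''(x) = 4*x^3 - 15*x^2 - 64*x + 180
Second-derivative test at each critical point:
  f''(-6) = -840 < 0 → local maximum
  f''(1) = 105 > 0 → local minimum
  f''(4) = -60 < 0 → local maximum
  f''(6) = 120 > 0 → local minimum

Critical points: x = -6 (local maximum); x = 1 (local minimum); x = 4 (local maximum); x = 6 (local minimum)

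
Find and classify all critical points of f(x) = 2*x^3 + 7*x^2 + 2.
f'(x) = 2*x*(3*x + 7)

Solve f'(x) = 0:
  Factor: 6*x^2 + 14*x = 2*x*(3*x + 7) = 0.
  ⇒ x = -7/3, 0

f''(x) = 12*x + 14
Second-derivative test at each critical point:
  f''(-7/3) = -14 < 0 → local maximum
  f''(0) = 14 > 0 → local minimum

Critical points: x = -7/3 (local maximum); x = 0 (local minimum)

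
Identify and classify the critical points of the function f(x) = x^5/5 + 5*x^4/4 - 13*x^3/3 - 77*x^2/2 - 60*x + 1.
f'(x) = x^4 + 5*x^3 - 13*x^2 - 77*x - 60

Solve f'(x) = 0:
  Factor: x^4 + 5*x^3 - 13*x^2 - 77*x - 60 = (x - 4)*(x + 1)*(x + 3)*(x + 5) = 0.
  ⇒ x = -5, -3, -1, 4

f''(x) = 4*x^3 + 15*x^2 - 26*x - 77
Second-derivative test at each critical point:
  f''(-5) = -72 < 0 → local maximum
  f''(-3) = 28 > 0 → local minimum
  f''(-1) = -40 < 0 → local maximum
  f''(4) = 315 > 0 → local minimum

Critical points: x = -5 (local maximum); x = -3 (local minimum); x = -1 (local maximum); x = 4 (local minimum)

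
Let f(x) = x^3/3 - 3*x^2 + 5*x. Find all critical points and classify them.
f'(x) = x^2 - 6*x + 5

Solve f'(x) = 0:
  Factor: x^2 - 6*x + 5 = (x - 5)*(x - 1) = 0.
  ⇒ x = 1, 5

f''(x) = 2*x - 6
Second-derivative test at each critical point:
  f''(1) = -4 < 0 → local maximum
  f''(5) = 4 > 0 → local minimum

Critical points: x = 1 (local maximum); x = 5 (local minimum)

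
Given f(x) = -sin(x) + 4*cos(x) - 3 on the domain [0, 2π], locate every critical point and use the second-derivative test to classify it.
f'(x) = -4*sin(x) - cos(x)

Solve f'(x) = 0 on [0, 2π]:
  f'(x) = 0 ⇔ -cos(x) = 4*sin(x) ⇔ tan(x) = -1/4, i.e. x = arctan(-1/4) + nπ; keep the solutions lying in [0, 2π].
  ⇒ x = pi - atan(1/4) ≈ 2.8966, -atan(1/4) + 2*pi ≈ 6.0382

f''(x) = sin(x) - 4*cos(x)
Second-derivative test at each critical point:
  f''(2.8966) = 4.1231 > 0 → local minimum
  f''(6.0382) = -4.1231 < 0 → local maximum

Critical points: x = pi - atan(1/4) ≈ 2.8966 (local minimum); x = -atan(1/4) + 2*pi ≈ 6.0382 (local maximum)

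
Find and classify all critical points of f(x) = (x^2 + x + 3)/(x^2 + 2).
f'(x) = (-x^2 - 2*x + 2)/(x^4 + 4*x^2 + 4)

Solve f'(x) = 0:
  f'(x) = -(x^2 + 2*x - 2)/(x^2 + 2)^2; the denominator is positive wherever f is defined, so f'(x) = 0 ⇔ -x^2 - 2*x + 2 = 0.
  x^2 + 2*x - 2 = 0 has no rational roots; quadratic formula: x = (-2 ± √12)/2.
  ⇒ x = -sqrt(3) - 1 ≈ -2.7321, -1 + sqrt(3) ≈ 0.7321

f''(x) = 2*(x^3 + 3*x^2 - 6*x - 2)/(x^6 + 6*x^4 + 12*x^2 + 8)
Second-derivative test at each critical point:
  f''(-2.7321) = 0.0387 > 0 → local minimum
  f''(0.7321) = -0.5387 < 0 → local maximum

Critical points: x = -sqrt(3) - 1 ≈ -2.7321 (local minimum); x = -1 + sqrt(3) ≈ 0.7321 (local maximum)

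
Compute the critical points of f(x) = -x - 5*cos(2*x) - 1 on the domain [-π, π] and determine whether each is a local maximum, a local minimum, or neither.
f'(x) = 10*sin(2*x) - 1

Solve f'(x) = 0 on [-π, π]:
  f'(x) = 0 ⇔ sin(2*x) = 1/10, i.e. 2*x = arcsin(1/10) + 2nπ or 2*x = π − arcsin(1/10) + 2nπ; keep the solutions lying in [-π, π].
  ⇒ x = -pi + asin(1/10)/2 ≈ -3.0915, -pi/2 - asin(1/10)/2 ≈ -1.6209, asin(1/10)/2 ≈ 0.0501, -asin(1/10)/2 + pi/2 ≈ 1.5207

f''(x) = 20*cos(2*x)
Second-derivative test at each critical point:
  f''(-3.0915) = 19.8997 > 0 → local minimum
  f''(-1.6209) = -19.8997 < 0 → local maximum
  f''(0.0501) = 19.8997 > 0 → local minimum
  f''(1.5207) = -19.8997 < 0 → local maximum

Critical points: x = -pi + asin(1/10)/2 ≈ -3.0915 (local minimum); x = -pi/2 - asin(1/10)/2 ≈ -1.6209 (local maximum); x = asin(1/10)/2 ≈ 0.0501 (local minimum); x = -asin(1/10)/2 + pi/2 ≈ 1.5207 (local maximum)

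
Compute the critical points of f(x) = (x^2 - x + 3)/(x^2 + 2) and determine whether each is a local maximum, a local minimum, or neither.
f'(x) = (x^2 - 2*x - 2)/(x^4 + 4*x^2 + 4)

Solve f'(x) = 0:
  f'(x) = (x^2 - 2*x - 2)/(x^2 + 2)^2; the denominator is positive wherever f is defined, so f'(x) = 0 ⇔ x^2 - 2*x - 2 = 0.
  x^2 - 2*x - 2 = 0 has no rational roots; quadratic formula: x = (2 ± √12)/2.
  ⇒ x = 1 - sqrt(3) ≈ -0.7321, 1 + sqrt(3) ≈ 2.7321

f''(x) = 2*(-x^3 + 3*x^2 + 6*x - 2)/(x^6 + 6*x^4 + 12*x^2 + 8)
Second-derivative test at each critical point:
  f''(-0.7321) = -0.5387 < 0 → local maximum
  f''(2.7321) = 0.0387 > 0 → local minimum

Critical points: x = 1 - sqrt(3) ≈ -0.7321 (local maximum); x = 1 + sqrt(3) ≈ 2.7321 (local minimum)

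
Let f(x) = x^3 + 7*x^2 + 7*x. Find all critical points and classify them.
f'(x) = 3*x^2 + 14*x + 7

Solve f'(x) = 0:
  3*x^2 + 14*x + 7 = 0 has no rational roots; quadratic formula: x = (-14 ± √112)/6.
  ⇒ x = -7/3 - 2*sqrt(7)/3 ≈ -4.0972, -7/3 + 2*sqrt(7)/3 ≈ -0.5695

f''(x) = 6*x + 14
Second-derivative test at each critical point:
  f''(-4.0972) = -10.5830 < 0 → local maximum
  f''(-0.5695) = 10.5830 > 0 → local minimum

Critical points: x = -7/3 - 2*sqrt(7)/3 ≈ -4.0972 (local maximum); x = -7/3 + 2*sqrt(7)/3 ≈ -0.5695 (local minimum)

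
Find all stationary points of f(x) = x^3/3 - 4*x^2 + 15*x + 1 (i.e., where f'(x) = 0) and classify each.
f'(x) = x^2 - 8*x + 15

Solve f'(x) = 0:
  Factor: x^2 - 8*x + 15 = (x - 5)*(x - 3) = 0.
  ⇒ x = 3, 5

f''(x) = 2*x - 8
Second-derivative test at each critical point:
  f''(3) = -2 < 0 → local maximum
  f''(5) = 2 > 0 → local minimum

Critical points: x = 3 (local maximum); x = 5 (local minimum)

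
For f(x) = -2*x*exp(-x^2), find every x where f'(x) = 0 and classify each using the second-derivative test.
f'(x) = 2*(2*x^2 - 1)*exp(-x^2)

Solve f'(x) = 0:
  f'(x) = (4*x^2 - 2)·exp(-x^2) and exp(-x^2) > 0 for every x, so f'(x) = 0 ⇔ 4*x^2 - 2 = 0.
  Factor: 4*x^2 - 2 = 2*(2*x^2 - 1); 2*x^2 - 1 = 0 has no rational roots; quadratic formula: x = (0 ± √8)/4.
  ⇒ x = -sqrt(2)/2 ≈ -0.7071, sqrt(2)/2 ≈ 0.7071

f''(x) = (-8*x^3 + 12*x)*exp(-x^2)
Second-derivative test at each critical point:
  f''(-0.7071) = -3.4311 < 0 → local maximum
  f''(0.7071) = 3.4311 > 0 → local minimum

Critical points: x = -sqrt(2)/2 ≈ -0.7071 (local maximum); x = sqrt(2)/2 ≈ 0.7071 (local minimum)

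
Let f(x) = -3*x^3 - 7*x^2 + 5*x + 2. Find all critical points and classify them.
f'(x) = -9*x^2 - 14*x + 5

Solve f'(x) = 0:
  9*x^2 + 14*x - 5 = 0 has no rational roots; quadratic formula: x = (-14 ± √376)/18.
  ⇒ x = -sqrt(94)/9 - 7/9 ≈ -1.8550, -7/9 + sqrt(94)/9 ≈ 0.2995

f''(x) = -18*x - 14
Second-derivative test at each critical point:
  f''(-1.8550) = 19.3907 > 0 → local minimum
  f''(0.2995) = -19.3907 < 0 → local maximum

Critical points: x = -sqrt(94)/9 - 7/9 ≈ -1.8550 (local minimum); x = -7/9 + sqrt(94)/9 ≈ 0.2995 (local maximum)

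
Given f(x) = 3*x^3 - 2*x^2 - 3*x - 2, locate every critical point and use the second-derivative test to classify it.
f'(x) = 9*x^2 - 4*x - 3

Solve f'(x) = 0:
  9*x^2 - 4*x - 3 = 0 has no rational roots; quadratic formula: x = (4 ± √124)/18.
  ⇒ x = 2/9 - sqrt(31)/9 ≈ -0.3964, 2/9 + sqrt(31)/9 ≈ 0.8409

f''(x) = 18*x - 4
Second-derivative test at each critical point:
  f''(-0.3964) = -11.1355 < 0 → local maximum
  f''(0.8409) = 11.1355 > 0 → local minimum

Critical points: x = 2/9 - sqrt(31)/9 ≈ -0.3964 (local maximum); x = 2/9 + sqrt(31)/9 ≈ 0.8409 (local minimum)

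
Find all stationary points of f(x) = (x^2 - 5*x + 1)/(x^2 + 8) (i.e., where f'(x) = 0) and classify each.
f'(x) = (5*x^2 + 14*x - 40)/(x^4 + 16*x^2 + 64)

Solve f'(x) = 0:
  f'(x) = (5*x^2 + 14*x - 40)/(x^2 + 8)^2; the denominator is positive wherever f is defined, so f'(x) = 0 ⇔ 5*x^2 + 14*x - 40 = 0.
  5*x^2 + 14*x - 40 = 0 has no rational roots; quadratic formula: x = (-14 ± √996)/10.
  ⇒ x = -sqrt(249)/5 - 7/5 ≈ -4.5559, -7/5 + sqrt(249)/5 ≈ 1.7559

f''(x) = 2*(-5*x^3 - 21*x^2 + 120*x + 56)/(x^6 + 24*x^4 + 192*x^2 + 512)
Second-derivative test at each critical point:
  f''(-4.5559) = -0.0382 < 0 → local maximum
  f''(1.7559) = 0.2569 > 0 → local minimum

Critical points: x = -sqrt(249)/5 - 7/5 ≈ -4.5559 (local maximum); x = -7/5 + sqrt(249)/5 ≈ 1.7559 (local minimum)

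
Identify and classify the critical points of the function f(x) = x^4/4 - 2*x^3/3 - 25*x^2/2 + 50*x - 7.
f'(x) = x^3 - 2*x^2 - 25*x + 50

Solve f'(x) = 0:
  Factor: x^3 - 2*x^2 - 25*x + 50 = (x - 5)*(x - 2)*(x + 5) = 0.
  ⇒ x = -5, 2, 5

f''(x) = 3*x^2 - 4*x - 25
Second-derivative test at each critical point:
  f''(-5) = 70 > 0 → local minimum
  f''(2) = -21 < 0 → local maximum
  f''(5) = 30 > 0 → local minimum

Critical points: x = -5 (local minimum); x = 2 (local maximum); x = 5 (local minimum)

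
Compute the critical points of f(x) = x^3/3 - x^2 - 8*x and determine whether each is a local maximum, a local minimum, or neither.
f'(x) = x^2 - 2*x - 8

Solve f'(x) = 0:
  Factor: x^2 - 2*x - 8 = (x - 4)*(x + 2) = 0.
  ⇒ x = -2, 4

f''(x) = 2*x - 2
Second-derivative test at each critical point:
  f''(-2) = -6 < 0 → local maximum
  f''(4) = 6 > 0 → local minimum

Critical points: x = -2 (local maximum); x = 4 (local minimum)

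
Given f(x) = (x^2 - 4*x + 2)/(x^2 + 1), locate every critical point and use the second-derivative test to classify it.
f'(x) = 2*(2*x^2 - x - 2)/(x^4 + 2*x^2 + 1)

Solve f'(x) = 0:
  f'(x) = 2*(2*x^2 - x - 2)/(x^2 + 1)^2; the denominator is positive wherever f is defined, so f'(x) = 0 ⇔ 4*x^2 - 2*x - 4 = 0.
  Factor: 4*x^2 - 2*x - 4 = 2*(2*x^2 - x - 2); 2*x^2 - x - 2 = 0 has no rational roots; quadratic formula: x = (1 ± √17)/4.
  ⇒ x = 1/4 - sqrt(17)/4 ≈ -0.7808, 1/4 + sqrt(17)/4 ≈ 1.2808

f''(x) = 2*(-4*x^3 + 3*x^2 + 12*x - 1)/(x^6 + 3*x^4 + 3*x^2 + 1)
Second-derivative test at each critical point:
  f''(-0.7808) = -3.1828 < 0 → local maximum
  f''(1.2808) = 1.1828 > 0 → local minimum

Critical points: x = 1/4 - sqrt(17)/4 ≈ -0.7808 (local maximum); x = 1/4 + sqrt(17)/4 ≈ 1.2808 (local minimum)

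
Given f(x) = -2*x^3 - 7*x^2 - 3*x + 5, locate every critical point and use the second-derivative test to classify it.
f'(x) = -6*x^2 - 14*x - 3

Solve f'(x) = 0:
  6*x^2 + 14*x + 3 = 0 has no rational roots; quadratic formula: x = (-14 ± √124)/12.
  ⇒ x = -7/6 - sqrt(31)/6 ≈ -2.0946, -7/6 + sqrt(31)/6 ≈ -0.2387

f''(x) = -12*x - 14
Second-derivative test at each critical point:
  f''(-2.0946) = 11.1355 > 0 → local minimum
  f''(-0.2387) = -11.1355 < 0 → local maximum

Critical points: x = -7/6 - sqrt(31)/6 ≈ -2.0946 (local minimum); x = -7/6 + sqrt(31)/6 ≈ -0.2387 (local maximum)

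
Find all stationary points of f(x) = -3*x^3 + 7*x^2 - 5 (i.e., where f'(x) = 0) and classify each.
f'(x) = x*(14 - 9*x)

Solve f'(x) = 0:
  Factor: -9*x^2 + 14*x = -x*(9*x - 14) = 0.
  ⇒ x = 0, 14/9

f''(x) = 14 - 18*x
Second-derivative test at each critical point:
  f''(0) = 14 > 0 → local minimum
  f''(14/9) = -14 < 0 → local maximum

Critical points: x = 0 (local minimum); x = 14/9 (local maximum)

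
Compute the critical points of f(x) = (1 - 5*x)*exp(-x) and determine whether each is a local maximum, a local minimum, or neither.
f'(x) = (5*x - 6)*exp(-x)

Solve f'(x) = 0:
  f'(x) = (5*x - 6)·exp(-x) and exp(-x) > 0 for every x, so f'(x) = 0 ⇔ 5*x - 6 = 0.
  5*x - 6 = 0.
  ⇒ x = 6/5

f''(x) = (11 - 5*x)*exp(-x)
Second-derivative test at each critical point:
  f''(6/5) = 1.5060 > 0 → local minimum

Critical points: x = 6/5 (local minimum)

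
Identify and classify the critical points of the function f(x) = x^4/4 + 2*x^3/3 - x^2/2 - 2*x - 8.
f'(x) = x^3 + 2*x^2 - x - 2

Solve f'(x) = 0:
  Factor: x^3 + 2*x^2 - x - 2 = (x - 1)*(x + 1)*(x + 2) = 0.
  ⇒ x = -2, -1, 1

f''(x) = 3*x^2 + 4*x - 1
Second-derivative test at each critical point:
  f''(-2) = 3 > 0 → local minimum
  f''(-1) = -2 < 0 → local maximum
  f''(1) = 6 > 0 → local minimum

Critical points: x = -2 (local minimum); x = -1 (local maximum); x = 1 (local minimum)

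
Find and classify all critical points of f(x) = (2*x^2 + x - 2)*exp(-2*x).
f'(x) = (-4*x^2 + 2*x + 5)*exp(-2*x)

Solve f'(x) = 0:
  f'(x) = (-4*x^2 + 2*x + 5)·exp(-2*x) and exp(-2*x) > 0 for every x, so f'(x) = 0 ⇔ -4*x^2 + 2*x + 5 = 0.
  4*x^2 - 2*x - 5 = 0 has no rational roots; quadratic formula: x = (2 ± √84)/8.
  ⇒ x = 1/4 - sqrt(21)/4 ≈ -0.8956, 1/4 + sqrt(21)/4 ≈ 1.3956

f''(x) = 4*(2*x^2 - 3*x - 2)*exp(-2*x)
Second-derivative test at each critical point:
  f''(-0.8956) = 54.9650 > 0 → local minimum
  f''(1.3956) = -0.5622 < 0 → local maximum

Critical points: x = 1/4 - sqrt(21)/4 ≈ -0.8956 (local minimum); x = 1/4 + sqrt(21)/4 ≈ 1.3956 (local maximum)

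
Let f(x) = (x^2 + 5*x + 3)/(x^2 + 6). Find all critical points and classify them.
f'(x) = (-5*x^2 + 6*x + 30)/(x^4 + 12*x^2 + 36)

Solve f'(x) = 0:
  f'(x) = -(5*x^2 - 6*x - 30)/(x^2 + 6)^2; the denominator is positive wherever f is defined, so f'(x) = 0 ⇔ -5*x^2 + 6*x + 30 = 0.
  5*x^2 - 6*x - 30 = 0 has no rational roots; quadratic formula: x = (6 ± √636)/10.
  ⇒ x = 3/5 - sqrt(159)/5 ≈ -1.9219, 3/5 + sqrt(159)/5 ≈ 3.1219

f''(x) = 2*(5*x^3 - 9*x^2 - 90*x + 18)/(x^6 + 18*x^4 + 108*x^2 + 216)
Second-derivative test at each critical point:
  f''(-1.9219) = 0.2684 > 0 → local minimum
  f''(3.1219) = -0.1017 < 0 → local maximum

Critical points: x = 3/5 - sqrt(159)/5 ≈ -1.9219 (local minimum); x = 3/5 + sqrt(159)/5 ≈ 3.1219 (local maximum)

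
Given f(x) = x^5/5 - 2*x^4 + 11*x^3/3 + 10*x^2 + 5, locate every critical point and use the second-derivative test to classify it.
f'(x) = x*(x^3 - 8*x^2 + 11*x + 20)

Solve f'(x) = 0:
  Factor: x^4 - 8*x^3 + 11*x^2 + 20*x = x*(x - 5)*(x - 4)*(x + 1) = 0.
  ⇒ x = -1, 0, 4, 5

f''(x) = 4*x^3 - 24*x^2 + 22*x + 20
Second-derivative test at each critical point:
  f''(-1) = -30 < 0 → local maximum
  f''(0) = 20 > 0 → local minimum
  f''(4) = -20 < 0 → local maximum
  f''(5) = 30 > 0 → local minimum

Critical points: x = -1 (local maximum); x = 0 (local minimum); x = 4 (local maximum); x = 5 (local minimum)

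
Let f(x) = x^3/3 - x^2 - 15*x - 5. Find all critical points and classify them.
f'(x) = x^2 - 2*x - 15

Solve f'(x) = 0:
  Factor: x^2 - 2*x - 15 = (x - 5)*(x + 3) = 0.
  ⇒ x = -3, 5

f''(x) = 2*x - 2
Second-derivative test at each critical point:
  f''(-3) = -8 < 0 → local maximum
  f''(5) = 8 > 0 → local minimum

Critical points: x = -3 (local maximum); x = 5 (local minimum)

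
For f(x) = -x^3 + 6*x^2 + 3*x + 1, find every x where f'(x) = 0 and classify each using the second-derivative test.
f'(x) = -3*x^2 + 12*x + 3

Solve f'(x) = 0:
  Factor: -3*x^2 + 12*x + 3 = -3*(x^2 - 4*x - 1); x^2 - 4*x - 1 = 0 has no rational roots; quadratic formula: x = (4 ± √20)/2.
  ⇒ x = 2 - sqrt(5) ≈ -0.2361, 2 + sqrt(5) ≈ 4.2361

f''(x) = 12 - 6*x
Second-derivative test at each critical point:
  f''(-0.2361) = 13.4164 > 0 → local minimum
  f''(4.2361) = -13.4164 < 0 → local maximum

Critical points: x = 2 - sqrt(5) ≈ -0.2361 (local minimum); x = 2 + sqrt(5) ≈ 4.2361 (local maximum)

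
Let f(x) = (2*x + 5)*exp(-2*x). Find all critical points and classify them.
f'(x) = 4*(-x - 2)*exp(-2*x)

Solve f'(x) = 0:
  f'(x) = (-4*x - 8)·exp(-2*x) and exp(-2*x) > 0 for every x, so f'(x) = 0 ⇔ -4*x - 8 = 0.
  Factor: -4*x - 8 = -4*(x + 2) = 0.
  ⇒ x = -2

f''(x) = 4*(2*x + 3)*exp(-2*x)
Second-derivative test at each critical point:
  f''(-2) = -218.3926 < 0 → local maximum

Critical points: x = -2 (local maximum)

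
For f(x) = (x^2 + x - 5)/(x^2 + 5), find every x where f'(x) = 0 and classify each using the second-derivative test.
f'(x) = (-x^2 + 20*x + 5)/(x^4 + 10*x^2 + 25)

Solve f'(x) = 0:
  f'(x) = -(x^2 - 20*x - 5)/(x^2 + 5)^2; the denominator is positive wherever f is defined, so f'(x) = 0 ⇔ -x^2 + 20*x + 5 = 0.
  x^2 - 20*x - 5 = 0 has no rational roots; quadratic formula: x = (20 ± √420)/2.
  ⇒ x = 10 - sqrt(105) ≈ -0.2470, 10 + sqrt(105) ≈ 20.2470

f''(x) = 2*(x^3 - 30*x^2 - 15*x + 50)/(x^6 + 15*x^4 + 75*x^2 + 125)
Second-derivative test at each critical point:
  f''(-0.2470) = 0.8001 > 0 → local minimum
  f''(20.2470) = -1.190e-04 < 0 → local maximum

Critical points: x = 10 - sqrt(105) ≈ -0.2470 (local minimum); x = 10 + sqrt(105) ≈ 20.2470 (local maximum)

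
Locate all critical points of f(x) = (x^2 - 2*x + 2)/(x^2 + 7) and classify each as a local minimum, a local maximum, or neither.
f'(x) = 2*(x^2 + 5*x - 7)/(x^4 + 14*x^2 + 49)

Solve f'(x) = 0:
  f'(x) = 2*(x^2 + 5*x - 7)/(x^2 + 7)^2; the denominator is positive wherever f is defined, so f'(x) = 0 ⇔ 2*x^2 + 10*x - 14 = 0.
  Factor: 2*x^2 + 10*x - 14 = 2*(x^2 + 5*x - 7); x^2 + 5*x - 7 = 0 has no rational roots; quadratic formula: x = (-5 ± √53)/2.
  ⇒ x = -sqrt(53)/2 - 5/2 ≈ -6.1401, -5/2 + sqrt(53)/2 ≈ 1.1401

f''(x) = 2*(-2*x^3 - 15*x^2 + 42*x + 35)/(x^6 + 21*x^4 + 147*x^2 + 343)
Second-derivative test at each critical point:
  f''(-6.1401) = -0.0073 < 0 → local maximum
  f''(1.1401) = 0.2114 > 0 → local minimum

Critical points: x = -sqrt(53)/2 - 5/2 ≈ -6.1401 (local maximum); x = -5/2 + sqrt(53)/2 ≈ 1.1401 (local minimum)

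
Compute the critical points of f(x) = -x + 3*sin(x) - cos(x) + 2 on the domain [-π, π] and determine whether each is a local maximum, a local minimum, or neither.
f'(x) = sin(x) + 3*cos(x) - 1

Solve f'(x) = 0 on [-π, π]:
  f'(x) = 0 ⇔ sin(x) + 3*cos(x) = 1. Write the left side as R·cos(x + φ) with R = √(3² + (-1)²) = sqrt(10), cos φ = 3*sqrt(10)/10, sin φ = -sqrt(10)/10; then cos(x + φ) = sqrt(10)/10. Solve for x and keep the solutions lying in [-π, π].
  ⇒ x = -atan(4/3) ≈ -0.9273, pi/2 ≈ 1.5708

f''(x) = -3*sin(x) + cos(x)
Second-derivative test at each critical point:
  f''(-0.9273) = 3 > 0 → local minimum
  f''(1.5708) = -3 < 0 → local maximum

Critical points: x = -atan(4/3) ≈ -0.9273 (local minimum); x = pi/2 ≈ 1.5708 (local maximum)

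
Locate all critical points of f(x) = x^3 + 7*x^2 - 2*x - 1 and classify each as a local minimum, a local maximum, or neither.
f'(x) = 3*x^2 + 14*x - 2

Solve f'(x) = 0:
  3*x^2 + 14*x - 2 = 0 has no rational roots; quadratic formula: x = (-14 ± √220)/6.
  ⇒ x = -sqrt(55)/3 - 7/3 ≈ -4.8054, -7/3 + sqrt(55)/3 ≈ 0.1387

f''(x) = 6*x + 14
Second-derivative test at each critical point:
  f''(-4.8054) = -14.8324 < 0 → local maximum
  f''(0.1387) = 14.8324 > 0 → local minimum

Critical points: x = -sqrt(55)/3 - 7/3 ≈ -4.8054 (local maximum); x = -7/3 + sqrt(55)/3 ≈ 0.1387 (local minimum)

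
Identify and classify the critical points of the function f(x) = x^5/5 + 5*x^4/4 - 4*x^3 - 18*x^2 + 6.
f'(x) = x*(x^3 + 5*x^2 - 12*x - 36)

Solve f'(x) = 0:
  Factor: x^4 + 5*x^3 - 12*x^2 - 36*x = x*(x - 3)*(x + 2)*(x + 6) = 0.
  ⇒ x = -6, -2, 0, 3

f''(x) = 4*x^3 + 15*x^2 - 24*x - 36
Second-derivative test at each critical point:
  f''(-6) = -216 < 0 → local maximum
  f''(-2) = 40 > 0 → local minimum
  f''(0) = -36 < 0 → local maximum
  f''(3) = 135 > 0 → local minimum

Critical points: x = -6 (local maximum); x = -2 (local minimum); x = 0 (local maximum); x = 3 (local minimum)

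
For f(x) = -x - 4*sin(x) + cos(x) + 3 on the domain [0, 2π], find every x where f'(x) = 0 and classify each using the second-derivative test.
f'(x) = -sin(x) - 4*cos(x) - 1

Solve f'(x) = 0 on [0, 2π]:
  f'(x) = 0 ⇔ -sin(x) - 4*cos(x) = 1. Write the left side as R·cos(x + φ) with R = √((-4)² + 1²) = sqrt(17), cos φ = -4*sqrt(17)/17, sin φ = sqrt(17)/17; then cos(x + φ) = sqrt(17)/17. Solve for x and keep the solutions lying in [0, 2π].
  ⇒ x = pi - atan(15/8) ≈ 2.0608, 3*pi/2 ≈ 4.7124

f''(x) = 4*sin(x) - cos(x)
Second-derivative test at each critical point:
  f''(2.0608) = 4 > 0 → local minimum
  f''(4.7124) = -4 < 0 → local maximum

Critical points: x = pi - atan(15/8) ≈ 2.0608 (local minimum); x = 3*pi/2 ≈ 4.7124 (local maximum)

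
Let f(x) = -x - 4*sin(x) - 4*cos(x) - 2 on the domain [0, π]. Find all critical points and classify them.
f'(x) = -4*sqrt(2)*cos(x + pi/4) - 1

Solve f'(x) = 0 on [0, π]:
  f'(x) = 0 ⇔ 4*sin(x) - 4*cos(x) = 1. Write the left side as R·cos(x + φ) with R = √((-4)² + (-4)²) = 4*sqrt(2), cos φ = -sqrt(2)/2, sin φ = -sqrt(2)/2; then cos(x + φ) = sqrt(2)/8. Solve for x and keep the solutions lying in [0, π].
  ⇒ x = atan((1 + sqrt(31))/(-1 + sqrt(31))) ≈ 0.9631

f''(x) = 4*sqrt(2)*sin(x + pi/4)
Second-derivative test at each critical point:
  f''(0.9631) = 5.5678 > 0 → local minimum

Critical points: x = atan((1 + sqrt(31))/(-1 + sqrt(31))) ≈ 0.9631 (local minimum)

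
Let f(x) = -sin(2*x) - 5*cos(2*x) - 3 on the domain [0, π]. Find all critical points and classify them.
f'(x) = 10*sin(2*x) - 2*cos(2*x)

Solve f'(x) = 0 on [0, π]:
  f'(x) = 0 ⇔ -cos(2*x) = -5*sin(2*x) ⇔ tan(2*x) = 1/5, i.e. 2*x = arctan(1/5) + nπ; keep the solutions lying in [0, π].
  ⇒ x = atan(1/5)/2 ≈ 0.0987, atan(1/5)/2 + pi/2 ≈ 1.6695

f''(x) = 4*sin(2*x) + 20*cos(2*x)
Second-derivative test at each critical point:
  f''(0.0987) = 20.3961 > 0 → local minimum
  f''(1.6695) = -20.3961 < 0 → local maximum

Critical points: x = atan(1/5)/2 ≈ 0.0987 (local minimum); x = atan(1/5)/2 + pi/2 ≈ 1.6695 (local maximum)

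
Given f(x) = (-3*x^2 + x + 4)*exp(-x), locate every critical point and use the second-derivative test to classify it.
f'(x) = (3*x^2 - 7*x - 3)*exp(-x)

Solve f'(x) = 0:
  f'(x) = (3*x^2 - 7*x - 3)·exp(-x) and exp(-x) > 0 for every x, so f'(x) = 0 ⇔ 3*x^2 - 7*x - 3 = 0.
  3*x^2 - 7*x - 3 = 0 has no rational roots; quadratic formula: x = (7 ± √85)/6.
  ⇒ x = 7/6 - sqrt(85)/6 ≈ -0.3699, 7/6 + sqrt(85)/6 ≈ 2.7033

f''(x) = (-3*x^2 + 13*x - 4)*exp(-x)
Second-derivative test at each critical point:
  f''(-0.3699) = -13.3464 < 0 → local maximum
  f''(2.7033) = 0.6176 > 0 → local minimum

Critical points: x = 7/6 - sqrt(85)/6 ≈ -0.3699 (local maximum); x = 7/6 + sqrt(85)/6 ≈ 2.7033 (local minimum)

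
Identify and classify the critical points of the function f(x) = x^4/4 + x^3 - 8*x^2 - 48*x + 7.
f'(x) = x^3 + 3*x^2 - 16*x - 48

Solve f'(x) = 0:
  Factor: x^3 + 3*x^2 - 16*x - 48 = (x - 4)*(x + 3)*(x + 4) = 0.
  ⇒ x = -4, -3, 4

f''(x) = 3*x^2 + 6*x - 16
Second-derivative test at each critical point:
  f''(-4) = 8 > 0 → local minimum
  f''(-3) = -7 < 0 → local maximum
  f''(4) = 56 > 0 → local minimum

Critical points: x = -4 (local minimum); x = -3 (local maximum); x = 4 (local minimum)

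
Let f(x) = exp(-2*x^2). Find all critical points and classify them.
f'(x) = -4*x*exp(-2*x^2)

Solve f'(x) = 0:
  f'(x) = (-4*x)·exp(-2*x^2) and exp(-2*x^2) > 0 for every x, so f'(x) = 0 ⇔ -4*x = 0.
  -4*x = 0.
  ⇒ x = 0

f''(x) = 4*(4*x^2 - 1)*exp(-2*x^2)
Second-derivative test at each critical point:
  f''(0) = -4 < 0 → local maximum

Critical points: x = 0 (local maximum)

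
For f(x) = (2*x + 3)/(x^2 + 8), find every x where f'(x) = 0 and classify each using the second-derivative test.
f'(x) = 2*(-x^2 - 3*x + 8)/(x^4 + 16*x^2 + 64)

Solve f'(x) = 0:
  f'(x) = -2*(x^2 + 3*x - 8)/(x^2 + 8)^2; the denominator is positive wherever f is defined, so f'(x) = 0 ⇔ -2*x^2 - 6*x + 16 = 0.
  Factor: -2*x^2 - 6*x + 16 = -2*(x^2 + 3*x - 8); x^2 + 3*x - 8 = 0 has no rational roots; quadratic formula: x = (-3 ± √41)/2.
  ⇒ x = -sqrt(41)/2 - 3/2 ≈ -4.7016, -3/2 + sqrt(41)/2 ≈ 1.7016

f''(x) = 2*(4*x^2*(2*x + 3) - 3*(2*x + 1)*(x^2 + 8))/(x^2 + 8)^3
Second-derivative test at each critical point:
  f''(-4.7016) = 0.0141 > 0 → local minimum
  f''(1.7016) = -0.1079 < 0 → local maximum

Critical points: x = -sqrt(41)/2 - 3/2 ≈ -4.7016 (local minimum); x = -3/2 + sqrt(41)/2 ≈ 1.7016 (local maximum)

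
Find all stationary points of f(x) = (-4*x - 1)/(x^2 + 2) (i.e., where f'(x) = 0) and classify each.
f'(x) = 2*(2*x^2 + x - 4)/(x^4 + 4*x^2 + 4)

Solve f'(x) = 0:
  f'(x) = 2*(2*x^2 + x - 4)/(x^2 + 2)^2; the denominator is positive wherever f is defined, so f'(x) = 0 ⇔ 4*x^2 + 2*x - 8 = 0.
  Factor: 4*x^2 + 2*x - 8 = 2*(2*x^2 + x - 4); 2*x^2 + x - 4 = 0 has no rational roots; quadratic formula: x = (-1 ± √33)/4.
  ⇒ x = -sqrt(33)/4 - 1/4 ≈ -1.6861, -1/4 + sqrt(33)/4 ≈ 1.1861

f''(x) = 2*(-4*x^2*(4*x + 1) + (12*x + 1)*(x^2 + 2))/(x^2 + 2)^3
Second-derivative test at each critical point:
  f''(-1.6861) = -0.4898 < 0 → local maximum
  f''(1.1861) = 0.9898 > 0 → local minimum

Critical points: x = -sqrt(33)/4 - 1/4 ≈ -1.6861 (local maximum); x = -1/4 + sqrt(33)/4 ≈ 1.1861 (local minimum)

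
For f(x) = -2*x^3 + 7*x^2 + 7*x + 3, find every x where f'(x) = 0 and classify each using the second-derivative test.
f'(x) = -6*x^2 + 14*x + 7

Solve f'(x) = 0:
  6*x^2 - 14*x - 7 = 0 has no rational roots; quadratic formula: x = (14 ± √364)/12.
  ⇒ x = 7/6 - sqrt(91)/6 ≈ -0.4232, 7/6 + sqrt(91)/6 ≈ 2.7566

f''(x) = 14 - 12*x
Second-derivative test at each critical point:
  f''(-0.4232) = 19.0788 > 0 → local minimum
  f''(2.7566) = -19.0788 < 0 → local maximum

Critical points: x = 7/6 - sqrt(91)/6 ≈ -0.4232 (local minimum); x = 7/6 + sqrt(91)/6 ≈ 2.7566 (local maximum)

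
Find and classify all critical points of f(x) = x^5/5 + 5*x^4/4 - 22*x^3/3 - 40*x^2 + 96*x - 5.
f'(x) = x^4 + 5*x^3 - 22*x^2 - 80*x + 96

Solve f'(x) = 0:
  Factor: x^4 + 5*x^3 - 22*x^2 - 80*x + 96 = (x - 4)*(x - 1)*(x + 4)*(x + 6) = 0.
  ⇒ x = -6, -4, 1, 4

f''(x) = 4*x^3 + 15*x^2 - 44*x - 80
Second-derivative test at each critical point:
  f''(-6) = -140 < 0 → local maximum
  f''(-4) = 80 > 0 → local minimum
  f''(1) = -105 < 0 → local maximum
  f''(4) = 240 > 0 → local minimum

Critical points: x = -6 (local maximum); x = -4 (local minimum); x = 1 (local maximum); x = 4 (local minimum)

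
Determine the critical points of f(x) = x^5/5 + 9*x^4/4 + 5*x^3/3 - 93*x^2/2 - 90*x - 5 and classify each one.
f'(x) = x^4 + 9*x^3 + 5*x^2 - 93*x - 90

Solve f'(x) = 0:
  Factor: x^4 + 9*x^3 + 5*x^2 - 93*x - 90 = (x - 3)*(x + 1)*(x + 5)*(x + 6) = 0.
  ⇒ x = -6, -5, -1, 3

f''(x) = 4*x^3 + 27*x^2 + 10*x - 93
Second-derivative test at each critical point:
  f''(-6) = -45 < 0 → local maximum
  f''(-5) = 32 > 0 → local minimum
  f''(-1) = -80 < 0 → local maximum
  f''(3) = 288 > 0 → local minimum

Critical points: x = -6 (local maximum); x = -5 (local minimum); x = -1 (local maximum); x = 3 (local minimum)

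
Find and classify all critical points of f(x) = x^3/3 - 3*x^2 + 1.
f'(x) = x*(x - 6)

Solve f'(x) = 0:
  Factor: x^2 - 6*x = x*(x - 6) = 0.
  ⇒ x = 0, 6

f''(x) = 2*x - 6
Second-derivative test at each critical point:
  f''(0) = -6 < 0 → local maximum
  f''(6) = 6 > 0 → local minimum

Critical points: x = 0 (local maximum); x = 6 (local minimum)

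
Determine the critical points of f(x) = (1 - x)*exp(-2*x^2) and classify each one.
f'(x) = (4*x*(x - 1) - 1)*exp(-2*x^2)

Solve f'(x) = 0:
  f'(x) = (4*x^2 - 4*x - 1)·exp(-2*x^2) and exp(-2*x^2) > 0 for every x, so f'(x) = 0 ⇔ 4*x^2 - 4*x - 1 = 0.
  4*x^2 - 4*x - 1 = 0 has no rational roots; quadratic formula: x = (4 ± √32)/8.
  ⇒ x = 1/2 - sqrt(2)/2 ≈ -0.2071, 1/2 + sqrt(2)/2 ≈ 1.2071

f''(x) = 4*(4*x^2*(1 - x) + 3*x - 1)*exp(-2*x^2)
Second-derivative test at each critical point:
  f''(-0.2071) = -5.1918 < 0 → local maximum
  f''(1.2071) = 0.3069 > 0 → local minimum

Critical points: x = 1/2 - sqrt(2)/2 ≈ -0.2071 (local maximum); x = 1/2 + sqrt(2)/2 ≈ 1.2071 (local minimum)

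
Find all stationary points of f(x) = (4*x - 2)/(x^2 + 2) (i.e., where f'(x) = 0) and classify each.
f'(x) = 4*(-x^2 + x + 2)/(x^4 + 4*x^2 + 4)

Solve f'(x) = 0:
  f'(x) = -4*(x - 2)*(x + 1)/(x^2 + 2)^2; the denominator is positive wherever f is defined, so f'(x) = 0 ⇔ -4*x^2 + 4*x + 8 = 0.
  Factor: -4*x^2 + 4*x + 8 = -4*(x - 2)*(x + 1) = 0.
  ⇒ x = -1, 2

f''(x) = 4*(4*x^2*(2*x - 1) + (1 - 6*x)*(x^2 + 2))/(x^2 + 2)^3
Second-derivative test at each critical point:
  f''(-1) = 4/3 > 0 → local minimum
  f''(2) = -1/3 < 0 → local maximum

Critical points: x = -1 (local minimum); x = 2 (local maximum)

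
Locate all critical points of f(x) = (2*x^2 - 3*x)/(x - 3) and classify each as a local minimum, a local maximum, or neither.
f'(x) = (2*x^2 - 12*x + 9)/(x^2 - 6*x + 9)

Solve f'(x) = 0:
  f'(x) = (2*x^2 - 12*x + 9)/(x - 3)^2; the denominator is positive wherever f is defined, so f'(x) = 0 ⇔ 2*x^2 - 12*x + 9 = 0.
  2*x^2 - 12*x + 9 = 0 has no rational roots; quadratic formula: x = (12 ± √72)/4.
  ⇒ x = 3 - 3*sqrt(2)/2 ≈ 0.8787, 3*sqrt(2)/2 + 3 ≈ 5.1213

f''(x) = 18/(x^3 - 9*x^2 + 27*x - 27)
Second-derivative test at each critical point:
  f''(0.8787) = -1.8856 < 0 → local maximum
  f''(5.1213) = 1.8856 > 0 → local minimum

Critical points: x = 3 - 3*sqrt(2)/2 ≈ 0.8787 (local maximum); x = 3*sqrt(2)/2 + 3 ≈ 5.1213 (local minimum)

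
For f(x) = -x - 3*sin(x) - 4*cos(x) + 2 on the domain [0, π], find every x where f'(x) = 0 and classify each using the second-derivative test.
f'(x) = 4*sin(x) - 3*cos(x) - 1

Solve f'(x) = 0 on [0, π]:
  f'(x) = 0 ⇔ 4*sin(x) - 3*cos(x) = 1. Write the left side as R·cos(x + φ) with R = √((-3)² + (-4)²) = 5, cos φ = -3/5, sin φ = -4/5; then cos(x + φ) = 1/5. Solve for x and keep the solutions lying in [0, π].
  ⇒ x = atan((4 + 6*sqrt(6))/(-3 + 8*sqrt(6))) ≈ 0.8449

f''(x) = 3*sin(x) + 4*cos(x)
Second-derivative test at each critical point:
  f''(0.8449) = 4.8990 > 0 → local minimum

Critical points: x = atan((4 + 6*sqrt(6))/(-3 + 8*sqrt(6))) ≈ 0.8449 (local minimum)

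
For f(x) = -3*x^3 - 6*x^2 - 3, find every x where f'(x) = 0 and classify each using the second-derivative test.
f'(x) = 3*x*(-3*x - 4)

Solve f'(x) = 0:
  Factor: -9*x^2 - 12*x = -3*x*(3*x + 4) = 0.
  ⇒ x = -4/3, 0

f''(x) = -18*x - 12
Second-derivative test at each critical point:
  f''(-4/3) = 12 > 0 → local minimum
  f''(0) = -12 < 0 → local maximum

Critical points: x = -4/3 (local minimum); x = 0 (local maximum)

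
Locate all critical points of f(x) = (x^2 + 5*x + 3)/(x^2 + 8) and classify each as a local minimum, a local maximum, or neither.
f'(x) = 5*(-x^2 + 2*x + 8)/(x^4 + 16*x^2 + 64)

Solve f'(x) = 0:
  f'(x) = -5*(x - 4)*(x + 2)/(x^2 + 8)^2; the denominator is positive wherever f is defined, so f'(x) = 0 ⇔ -5*x^2 + 10*x + 40 = 0.
  Factor: -5*x^2 + 10*x + 40 = -5*(x - 4)*(x + 2) = 0.
  ⇒ x = -2, 4

f''(x) = 10*(x^3 - 3*x^2 - 24*x + 8)/(x^6 + 24*x^4 + 192*x^2 + 512)
Second-derivative test at each critical point:
  f''(-2) = 5/24 > 0 → local minimum
  f''(4) = -5/96 < 0 → local maximum

Critical points: x = -2 (local minimum); x = 4 (local maximum)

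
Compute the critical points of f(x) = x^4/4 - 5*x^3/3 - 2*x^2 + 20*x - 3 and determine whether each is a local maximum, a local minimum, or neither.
f'(x) = x^3 - 5*x^2 - 4*x + 20

Solve f'(x) = 0:
  Factor: x^3 - 5*x^2 - 4*x + 20 = (x - 5)*(x - 2)*(x + 2) = 0.
  ⇒ x = -2, 2, 5

f''(x) = 3*x^2 - 10*x - 4
Second-derivative test at each critical point:
  f''(-2) = 28 > 0 → local minimum
  f''(2) = -12 < 0 → local maximum
  f''(5) = 21 > 0 → local minimum

Critical points: x = -2 (local minimum); x = 2 (local maximum); x = 5 (local minimum)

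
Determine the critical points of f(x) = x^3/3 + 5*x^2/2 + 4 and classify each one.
f'(x) = x*(x + 5)

Solve f'(x) = 0:
  Factor: x^2 + 5*x = x*(x + 5) = 0.
  ⇒ x = -5, 0

f''(x) = 2*x + 5
Second-derivative test at each critical point:
  f''(-5) = -5 < 0 → local maximum
  f''(0) = 5 > 0 → local minimum

Critical points: x = -5 (local maximum); x = 0 (local minimum)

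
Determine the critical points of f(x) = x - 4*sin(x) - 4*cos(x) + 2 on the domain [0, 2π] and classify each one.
f'(x) = -4*sqrt(2)*cos(x + pi/4) + 1

Solve f'(x) = 0 on [0, 2π]:
  f'(x) = 0 ⇔ 4*sin(x) - 4*cos(x) = -1. Write the left side as R·cos(x + φ) with R = √((-4)² + (-4)²) = 4*sqrt(2), cos φ = -sqrt(2)/2, sin φ = -sqrt(2)/2; then cos(x + φ) = -sqrt(2)/8. Solve for x and keep the solutions lying in [0, 2π].
  ⇒ x = atan((-1 + sqrt(31))/(1 + sqrt(31))) ≈ 0.6077, atan((-sqrt(31) - 1)/(1 - sqrt(31))) + pi ≈ 4.1047

f''(x) = 4*sqrt(2)*sin(x + pi/4)
Second-derivative test at each critical point:
  f''(0.6077) = 5.5678 > 0 → local minimum
  f''(4.1047) = -5.5678 < 0 → local maximum

Critical points: x = atan((-1 + sqrt(31))/(1 + sqrt(31))) ≈ 0.6077 (local minimum); x = atan((-sqrt(31) - 1)/(1 - sqrt(31))) + pi ≈ 4.1047 (local maximum)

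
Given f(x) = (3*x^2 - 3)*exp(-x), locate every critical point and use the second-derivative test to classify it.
f'(x) = 3*(-x^2 + 2*x + 1)*exp(-x)

Solve f'(x) = 0:
  f'(x) = (-3*x^2 + 6*x + 3)·exp(-x) and exp(-x) > 0 for every x, so f'(x) = 0 ⇔ -3*x^2 + 6*x + 3 = 0.
  Factor: -3*x^2 + 6*x + 3 = -3*(x^2 - 2*x - 1); x^2 - 2*x - 1 = 0 has no rational roots; quadratic formula: x = (2 ± √8)/2.
  ⇒ x = 1 - sqrt(2) ≈ -0.4142, 1 + sqrt(2) ≈ 2.4142

f''(x) = 3*(x^2 - 4*x + 1)*exp(-x)
Second-derivative test at each critical point:
  f''(-0.4142) = 12.8398 > 0 → local minimum
  f''(2.4142) = -0.7589 < 0 → local maximum

Critical points: x = 1 - sqrt(2) ≈ -0.4142 (local minimum); x = 1 + sqrt(2) ≈ 2.4142 (local maximum)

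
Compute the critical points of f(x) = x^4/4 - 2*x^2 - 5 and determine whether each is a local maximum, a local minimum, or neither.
f'(x) = x*(x^2 - 4)

Solve f'(x) = 0:
  Factor: x^3 - 4*x = x*(x - 2)*(x + 2) = 0.
  ⇒ x = -2, 0, 2

f''(x) = 3*x^2 - 4
Second-derivative test at each critical point:
  f''(-2) = 8 > 0 → local minimum
  f''(0) = -4 < 0 → local maximum
  f''(2) = 8 > 0 → local minimum

Critical points: x = -2 (local minimum); x = 0 (local maximum); x = 2 (local minimum)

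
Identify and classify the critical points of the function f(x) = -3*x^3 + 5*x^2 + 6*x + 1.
f'(x) = -9*x^2 + 10*x + 6

Solve f'(x) = 0:
  9*x^2 - 10*x - 6 = 0 has no rational roots; quadratic formula: x = (10 ± √316)/18.
  ⇒ x = 5/9 - sqrt(79)/9 ≈ -0.4320, 5/9 + sqrt(79)/9 ≈ 1.5431

f''(x) = 10 - 18*x
Second-derivative test at each critical point:
  f''(-0.4320) = 17.7764 > 0 → local minimum
  f''(1.5431) = -17.7764 < 0 → local maximum

Critical points: x = 5/9 - sqrt(79)/9 ≈ -0.4320 (local minimum); x = 5/9 + sqrt(79)/9 ≈ 1.5431 (local maximum)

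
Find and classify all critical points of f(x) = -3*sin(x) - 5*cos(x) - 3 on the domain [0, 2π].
f'(x) = 5*sin(x) - 3*cos(x)

Solve f'(x) = 0 on [0, 2π]:
  f'(x) = 0 ⇔ -3*cos(x) = -5*sin(x) ⇔ tan(x) = 3/5, i.e. x = arctan(3/5) + nπ; keep the solutions lying in [0, 2π].
  ⇒ x = atan(3/5) ≈ 0.5404, atan(3/5) + pi ≈ 3.6820

f''(x) = 3*sin(x) + 5*cos(x)
Second-derivative test at each critical point:
  f''(0.5404) = 5.8310 > 0 → local minimum
  f''(3.6820) = -5.8310 < 0 → local maximum

Critical points: x = atan(3/5) ≈ 0.5404 (local minimum); x = atan(3/5) + pi ≈ 3.6820 (local maximum)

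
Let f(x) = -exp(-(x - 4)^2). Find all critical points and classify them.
f'(x) = 2*(x - 4)*exp(-(x - 4)^2)

Solve f'(x) = 0:
  f'(x) = (2*x - 8)·exp(-(x - 4)^2) and exp(-(x - 4)^2) > 0 for every x, so f'(x) = 0 ⇔ 2*x - 8 = 0.
  Factor: 2*x - 8 = 2*(x - 4) = 0.
  ⇒ x = 4

f''(x) = 2*(1 - 2*(x - 4)^2)*exp(-(x - 4)^2)
Second-derivative test at each critical point:
  f''(4) = 2 > 0 → local minimum

Critical points: x = 4 (local minimum)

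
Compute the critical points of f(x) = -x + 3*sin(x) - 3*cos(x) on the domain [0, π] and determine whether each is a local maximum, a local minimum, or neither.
f'(x) = 3*sqrt(2)*sin(x + pi/4) - 1

Solve f'(x) = 0 on [0, π]:
  f'(x) = 0 ⇔ 3*sin(x) + 3*cos(x) = 1. Write the left side as R·cos(x + φ) with R = √(3² + (-3)²) = 3*sqrt(2), cos φ = sqrt(2)/2, sin φ = -sqrt(2)/2; then cos(x + φ) = sqrt(2)/6. Solve for x and keep the solutions lying in [0, π].
  ⇒ x = atan((1 + sqrt(17))/(1 - sqrt(17))) + pi ≈ 2.1183

f''(x) = 3*sqrt(2)*cos(x + pi/4)
Second-derivative test at each critical point:
  f''(2.1183) = -4.1231 < 0 → local maximum

Critical points: x = atan((1 + sqrt(17))/(1 - sqrt(17))) + pi ≈ 2.1183 (local maximum)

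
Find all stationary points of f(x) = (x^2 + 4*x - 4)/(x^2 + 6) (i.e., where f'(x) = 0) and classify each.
f'(x) = 4*(-x^2 + 5*x + 6)/(x^4 + 12*x^2 + 36)

Solve f'(x) = 0:
  f'(x) = -4*(x - 6)*(x + 1)/(x^2 + 6)^2; the denominator is positive wherever f is defined, so f'(x) = 0 ⇔ -4*x^2 + 20*x + 24 = 0.
  Factor: -4*x^2 + 20*x + 24 = -4*(x - 6)*(x + 1) = 0.
  ⇒ x = -1, 6

f''(x) = 4*(2*x^3 - 15*x^2 - 36*x + 30)/(x^6 + 18*x^4 + 108*x^2 + 216)
Second-derivative test at each critical point:
  f''(-1) = 4/7 > 0 → local minimum
  f''(6) = -1/63 < 0 → local maximum

Critical points: x = -1 (local minimum); x = 6 (local maximum)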